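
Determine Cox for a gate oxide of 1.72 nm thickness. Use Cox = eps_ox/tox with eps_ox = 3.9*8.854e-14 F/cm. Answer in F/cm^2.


Step 1: eps_ox = 3.9 * 8.854e-14 = 3.45306e-13 F/cm
Step 2: tox in cm = 1.72 nm * 1e-7 = 1.7200e-07 cm
Step 3: Cox = 3.45306e-13 / 1.7200e-07 = 2.01e-06 F/cm^2

2.01e-06


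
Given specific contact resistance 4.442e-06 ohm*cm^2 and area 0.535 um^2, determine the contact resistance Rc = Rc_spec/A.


Step 1: Convert area to cm^2: 0.535 um^2 = 5.3500e-09 cm^2
Step 2: Rc = Rc_spec / A = 4.442e-06 / 5.3500e-09
Step 3: Rc = 8.30e+02 ohms

8.30e+02


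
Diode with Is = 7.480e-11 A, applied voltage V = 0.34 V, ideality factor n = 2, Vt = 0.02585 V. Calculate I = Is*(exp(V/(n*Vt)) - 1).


Step 1: V/(n*Vt) = 0.34/(2*0.02585) = 6.5764
Step 2: exp(6.5764) = 7.1795e+02
Step 3: I = 7.480e-11 * (7.1795e+02 - 1) = 5.36e-08 A

5.36e-08


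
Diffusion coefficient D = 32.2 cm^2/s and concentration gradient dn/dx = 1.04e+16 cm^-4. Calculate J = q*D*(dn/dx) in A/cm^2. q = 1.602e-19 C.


Step 1: J = q * D * (dn/dx)
Step 2: J = 1.602e-19 * 32.2 * 1.04e+16
Step 3: J = 5.36e-02 A/cm^2

5.36e-02


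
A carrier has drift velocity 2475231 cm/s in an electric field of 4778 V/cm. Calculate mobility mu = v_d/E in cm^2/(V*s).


Step 1: mu = v_d / E
Step 2: mu = 2475231 / 4778
Step 3: mu = 518.05 cm^2/(V*s)

518.05


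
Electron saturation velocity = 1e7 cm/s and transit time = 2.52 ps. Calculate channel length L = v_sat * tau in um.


Step 1: tau in seconds = 2.52 ps * 1e-12 = 2.5200e-12 s
Step 2: L = v_sat * tau = 1e7 * 2.5200e-12 = 2.5200e-05 cm
Step 3: L in um = 2.5200e-05 * 1e4 = 0.252 um

0.252


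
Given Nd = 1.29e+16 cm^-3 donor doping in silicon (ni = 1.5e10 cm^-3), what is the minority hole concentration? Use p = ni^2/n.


Step 1: Since Nd >> ni, n ≈ Nd = 1.29e+16 cm^-3
Step 2: p = ni^2 / n = (1.5e10)^2 / 1.29e+16
Step 3: p = 2.25e20 / 1.29e+16 = 1.74e+04 cm^-3

1.74e+04


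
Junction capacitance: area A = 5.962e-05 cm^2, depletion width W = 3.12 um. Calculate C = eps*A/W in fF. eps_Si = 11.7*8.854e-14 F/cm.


Step 1: eps_Si = 11.7 * 8.854e-14 = 1.035918e-12 F/cm
Step 2: W in cm = 3.12 * 1e-4 = 3.12e-04 cm
Step 3: C = 1.035918e-12 * 5.962e-05 / 3.12e-04 = 1.979533e-13 F
Step 4: C = 197.95 fF

197.95


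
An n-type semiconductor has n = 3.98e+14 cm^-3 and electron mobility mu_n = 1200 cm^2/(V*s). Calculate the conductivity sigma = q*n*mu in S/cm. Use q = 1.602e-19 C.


Step 1: sigma = q * n * mu
Step 2: sigma = 1.602e-19 * 3.98e+14 * 1200
Step 3: sigma = 7.651e-02 S/cm

7.651e-02


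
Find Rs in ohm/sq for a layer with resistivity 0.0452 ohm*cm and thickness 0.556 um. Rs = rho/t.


Step 1: Convert thickness to cm: t = 0.556 um = 5.5600e-05 cm
Step 2: Rs = rho / t = 0.0452 / 5.5600e-05
Step 3: Rs = 812.9 ohm/sq

812.9


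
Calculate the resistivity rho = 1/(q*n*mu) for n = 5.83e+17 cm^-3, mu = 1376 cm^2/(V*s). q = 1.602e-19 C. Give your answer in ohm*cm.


Step 1: sigma = q * n * mu = 1.602e-19 * 5.83e+17 * 1376 = 1.28514e+02 S/cm
Step 2: rho = 1 / sigma = 1 / 1.28514e+02 = 0.007781 ohm*cm

0.007781


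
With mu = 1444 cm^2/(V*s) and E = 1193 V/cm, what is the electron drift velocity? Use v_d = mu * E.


Step 1: v_d = mu * E
Step 2: v_d = 1444 * 1193 = 1722692
Step 3: v_d = 1.72e+06 cm/s

1.72e+06


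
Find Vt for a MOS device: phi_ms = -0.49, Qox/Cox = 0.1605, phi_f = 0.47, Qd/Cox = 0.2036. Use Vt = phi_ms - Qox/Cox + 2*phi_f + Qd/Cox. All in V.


Step 1: Vt = phi_ms - Qox/Cox + 2*phi_f + Qd/Cox
Step 2: Vt = -0.49 - 0.1605 + 2*0.47 + 0.2036
Step 3: Vt = -0.49 - 0.1605 + 0.94 + 0.2036
Step 4: Vt = 0.4931 V

0.4931


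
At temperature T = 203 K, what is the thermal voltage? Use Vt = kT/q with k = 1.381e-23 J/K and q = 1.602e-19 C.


Step 1: kT = 1.381e-23 * 203 = 2.80343e-21 J
Step 2: Vt = kT/q = 2.80343e-21 / 1.602e-19
Step 3: Vt = 0.0175 V

0.0175


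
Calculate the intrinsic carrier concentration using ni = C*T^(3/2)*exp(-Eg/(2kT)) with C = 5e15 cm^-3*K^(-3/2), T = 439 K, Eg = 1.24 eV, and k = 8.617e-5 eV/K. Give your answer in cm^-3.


Step 1: Compute kT = 8.617e-5 * 439 = 0.03782863 eV
Step 2: Exponent = -Eg/(2kT) = -1.24/(2*0.03782863) = -16.38970
Step 3: T^(3/2) = 439^1.5 = 9198.07
Step 4: ni = 5e15 * 9198.07 * exp(-16.38970) = 3.51e+12 cm^-3

3.51e+12


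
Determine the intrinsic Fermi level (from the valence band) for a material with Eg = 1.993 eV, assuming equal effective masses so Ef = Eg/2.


Step 1: For an intrinsic semiconductor, the Fermi level sits at midgap.
Step 2: Ef = Eg / 2 = 1.993 / 2 = 0.9965 eV

0.9965


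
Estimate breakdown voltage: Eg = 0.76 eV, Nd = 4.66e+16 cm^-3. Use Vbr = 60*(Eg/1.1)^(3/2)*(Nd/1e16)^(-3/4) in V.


Step 1: Eg/1.1 = 0.76/1.1 = 0.690909
Step 2: (Eg/1.1)^1.5 = 0.690909^1.5 = 0.574290
Step 3: (Nd/1e16)^(-0.75) = (4.66)^(-0.75) = 0.315290
Step 4: Vbr = 60 * 0.574290 * 0.315290 = 10.9 V

10.9


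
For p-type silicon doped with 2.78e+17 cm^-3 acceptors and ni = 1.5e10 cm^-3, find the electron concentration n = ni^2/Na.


Step 1: Majority hole concentration p ≈ Na = 2.78e+17 cm^-3
Step 2: n = ni^2 / Na = (1.5e10)^2 / 2.78e+17
Step 3: n = 8.09e+02 cm^-3

8.09e+02


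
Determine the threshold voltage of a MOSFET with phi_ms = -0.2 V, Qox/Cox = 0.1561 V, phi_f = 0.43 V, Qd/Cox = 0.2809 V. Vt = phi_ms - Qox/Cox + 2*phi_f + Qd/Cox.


Step 1: Vt = phi_ms - Qox/Cox + 2*phi_f + Qd/Cox
Step 2: Vt = -0.2 - 0.1561 + 2*0.43 + 0.2809
Step 3: Vt = -0.2 - 0.1561 + 0.86 + 0.2809
Step 4: Vt = 0.7848 V

0.7848


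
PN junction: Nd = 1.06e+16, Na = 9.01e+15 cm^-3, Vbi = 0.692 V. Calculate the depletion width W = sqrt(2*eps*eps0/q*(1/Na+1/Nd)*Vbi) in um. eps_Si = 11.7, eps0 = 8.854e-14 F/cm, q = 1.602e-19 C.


Step 1: 1/Na + 1/Nd = 1/9.01e+15 + 1/1.06e+16 = 2.05327e-16
Step 2: 2*eps*eps0/q = 2*11.7*8.854e-14/1.602e-19 = 1.293281e+07
Step 3: W^2 = 1.293281e+07 * 2.05327e-16 * 0.692 = 1.83757e-09
Step 4: W = sqrt(1.83757e-09) = 4.287e-05 cm = 0.4287 um

0.4287


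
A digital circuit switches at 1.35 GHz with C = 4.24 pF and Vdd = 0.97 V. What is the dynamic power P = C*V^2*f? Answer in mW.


Step 1: V^2 = 0.97^2 = 0.9409 V^2
Step 2: P = C*V^2*f = 4.24e-12 F * 0.9409 * 1.35e9 Hz
Step 3: P = 5.3857116e-03 W
Step 4: P = 5.386 mW

5.386


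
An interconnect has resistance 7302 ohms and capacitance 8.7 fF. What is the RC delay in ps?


Step 1: tau = R * C
Step 2: tau = 7302 * 8.7 fF = 7302 * 8.7e-15 F
Step 3: tau = 6.35274e-11 s = 63.5274 ps

63.5274


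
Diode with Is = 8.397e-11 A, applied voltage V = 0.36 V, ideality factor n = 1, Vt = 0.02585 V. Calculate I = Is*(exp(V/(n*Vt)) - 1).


Step 1: V/(n*Vt) = 0.36/(1*0.02585) = 13.9265
Step 2: exp(13.9265) = 1.1174e+06
Step 3: I = 8.397e-11 * (1.1174e+06 - 1) = 9.38e-05 A

9.38e-05


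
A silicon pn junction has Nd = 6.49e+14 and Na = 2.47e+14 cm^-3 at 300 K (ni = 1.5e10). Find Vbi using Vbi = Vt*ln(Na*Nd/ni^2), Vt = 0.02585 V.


Step 1: Compute Na*Nd/ni^2 = 2.47e+14 * 6.49e+14 / (1.5e10)^2 = 7.1246e+08
Step 2: ln(7.1246e+08) = 20.3842
Step 3: Vbi = 0.02585 * 20.3842 = 0.527 V

0.527


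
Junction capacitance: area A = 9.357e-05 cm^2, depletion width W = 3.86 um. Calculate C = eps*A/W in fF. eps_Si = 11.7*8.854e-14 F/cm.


Step 1: eps_Si = 11.7 * 8.854e-14 = 1.035918e-12 F/cm
Step 2: W in cm = 3.86 * 1e-4 = 3.86e-04 cm
Step 3: C = 1.035918e-12 * 9.357e-05 / 3.86e-04 = 2.511162e-13 F
Step 4: C = 251.12 fF

251.12


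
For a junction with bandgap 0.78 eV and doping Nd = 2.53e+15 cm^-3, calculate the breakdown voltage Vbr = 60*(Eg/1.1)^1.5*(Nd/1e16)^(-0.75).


Step 1: Eg/1.1 = 0.78/1.1 = 0.709091
Step 2: (Eg/1.1)^1.5 = 0.709091^1.5 = 0.597108
Step 3: (Nd/1e16)^(-0.75) = (0.253)^(-0.75) = 2.803236
Step 4: Vbr = 60 * 0.597108 * 2.803236 = 100.4 V

100.4


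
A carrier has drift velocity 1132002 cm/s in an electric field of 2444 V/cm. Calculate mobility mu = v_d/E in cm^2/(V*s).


Step 1: mu = v_d / E
Step 2: mu = 1132002 / 2444
Step 3: mu = 463.18 cm^2/(V*s)

463.18


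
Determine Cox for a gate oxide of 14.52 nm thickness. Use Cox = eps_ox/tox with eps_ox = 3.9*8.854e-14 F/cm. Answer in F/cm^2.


Step 1: eps_ox = 3.9 * 8.854e-14 = 3.45306e-13 F/cm
Step 2: tox in cm = 14.52 nm * 1e-7 = 1.4520e-06 cm
Step 3: Cox = 3.45306e-13 / 1.4520e-06 = 2.38e-07 F/cm^2

2.38e-07


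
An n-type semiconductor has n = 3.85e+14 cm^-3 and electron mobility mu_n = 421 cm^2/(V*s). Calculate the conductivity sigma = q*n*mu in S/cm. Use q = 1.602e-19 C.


Step 1: sigma = q * n * mu
Step 2: sigma = 1.602e-19 * 3.85e+14 * 421
Step 3: sigma = 2.597e-02 S/cm

2.597e-02


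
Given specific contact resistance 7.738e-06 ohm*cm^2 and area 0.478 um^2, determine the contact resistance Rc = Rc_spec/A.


Step 1: Convert area to cm^2: 0.478 um^2 = 4.7800e-09 cm^2
Step 2: Rc = Rc_spec / A = 7.738e-06 / 4.7800e-09
Step 3: Rc = 1.62e+03 ohms

1.62e+03


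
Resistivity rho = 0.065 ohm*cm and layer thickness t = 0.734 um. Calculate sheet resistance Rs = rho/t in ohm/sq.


Step 1: Convert thickness to cm: t = 0.734 um = 7.3400e-05 cm
Step 2: Rs = rho / t = 0.065 / 7.3400e-05
Step 3: Rs = 885.6 ohm/sq

885.6


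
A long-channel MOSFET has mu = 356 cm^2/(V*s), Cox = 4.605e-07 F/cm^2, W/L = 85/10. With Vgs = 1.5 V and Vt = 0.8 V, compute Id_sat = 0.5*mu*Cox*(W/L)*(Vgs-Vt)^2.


Step 1: Overdrive voltage Vov = Vgs - Vt = 1.5 - 0.8 = 0.7 V
Step 2: W/L = 85/10 = 8.5
Step 3: Id = 0.5 * 356 * 4.605e-07 * 8.5 * 0.7^2
Step 4: Id = 3.41e-04 A

3.41e-04


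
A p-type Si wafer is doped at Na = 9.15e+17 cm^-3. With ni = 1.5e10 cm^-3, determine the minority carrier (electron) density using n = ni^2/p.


Step 1: Majority hole concentration p ≈ Na = 9.15e+17 cm^-3
Step 2: n = ni^2 / Na = (1.5e10)^2 / 9.15e+17
Step 3: n = 2.46e+02 cm^-3

2.46e+02


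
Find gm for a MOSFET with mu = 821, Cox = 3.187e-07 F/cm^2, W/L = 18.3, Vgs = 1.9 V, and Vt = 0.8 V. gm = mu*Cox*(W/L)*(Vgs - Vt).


Step 1: Vov = Vgs - Vt = 1.9 - 0.8 = 1.1 V
Step 2: gm = mu * Cox * (W/L) * Vov
Step 3: gm = 821 * 3.187e-07 * 18.3 * 1.1 = 5.27e-03 S

5.27e-03


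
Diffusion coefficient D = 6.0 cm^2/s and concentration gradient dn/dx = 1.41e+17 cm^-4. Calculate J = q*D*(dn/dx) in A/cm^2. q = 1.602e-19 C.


Step 1: J = q * D * (dn/dx)
Step 2: J = 1.602e-19 * 6.0 * 1.41e+17
Step 3: J = 1.36e-01 A/cm^2

1.36e-01


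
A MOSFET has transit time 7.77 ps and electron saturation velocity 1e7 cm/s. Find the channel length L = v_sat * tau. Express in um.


Step 1: tau in seconds = 7.77 ps * 1e-12 = 7.7700e-12 s
Step 2: L = v_sat * tau = 1e7 * 7.7700e-12 = 7.7700e-05 cm
Step 3: L in um = 7.7700e-05 * 1e4 = 0.777 um

0.777


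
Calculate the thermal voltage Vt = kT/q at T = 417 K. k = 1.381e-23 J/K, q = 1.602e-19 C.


Step 1: kT = 1.381e-23 * 417 = 5.75877e-21 J
Step 2: Vt = kT/q = 5.75877e-21 / 1.602e-19
Step 3: Vt = 0.03595 V

0.03595


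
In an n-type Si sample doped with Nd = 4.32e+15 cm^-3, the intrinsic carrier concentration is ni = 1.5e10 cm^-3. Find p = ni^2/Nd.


Step 1: Since Nd >> ni, n ≈ Nd = 4.32e+15 cm^-3
Step 2: p = ni^2 / n = (1.5e10)^2 / 4.32e+15
Step 3: p = 2.25e20 / 4.32e+15 = 5.21e+04 cm^-3

5.21e+04


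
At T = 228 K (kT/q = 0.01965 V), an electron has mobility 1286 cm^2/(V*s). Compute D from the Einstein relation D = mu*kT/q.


Step 1: D = mu * (kT/q)
Step 2: D = 1286 * 0.01965
Step 3: D = 25.27 cm^2/s

25.27


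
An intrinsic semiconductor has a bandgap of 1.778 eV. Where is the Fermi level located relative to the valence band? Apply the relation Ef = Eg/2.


Step 1: For an intrinsic semiconductor, the Fermi level sits at midgap.
Step 2: Ef = Eg / 2 = 1.778 / 2 = 0.889 eV

0.889


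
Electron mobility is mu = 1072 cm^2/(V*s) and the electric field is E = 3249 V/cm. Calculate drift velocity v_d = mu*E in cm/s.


Step 1: v_d = mu * E
Step 2: v_d = 1072 * 3249 = 3482928
Step 3: v_d = 3.48e+06 cm/s

3.48e+06


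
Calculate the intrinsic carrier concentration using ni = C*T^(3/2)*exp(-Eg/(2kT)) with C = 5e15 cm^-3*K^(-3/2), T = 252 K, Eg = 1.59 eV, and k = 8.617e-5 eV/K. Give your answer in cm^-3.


Step 1: Compute kT = 8.617e-5 * 252 = 0.02171484 eV
Step 2: Exponent = -Eg/(2kT) = -1.59/(2*0.02171484) = -36.61091
Step 3: T^(3/2) = 252^1.5 = 4000.38
Step 4: ni = 5e15 * 4000.38 * exp(-36.61091) = 2.52e+03 cm^-3

2.52e+03


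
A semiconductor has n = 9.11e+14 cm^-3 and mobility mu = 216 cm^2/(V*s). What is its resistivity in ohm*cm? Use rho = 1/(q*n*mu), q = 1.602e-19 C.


Step 1: sigma = q * n * mu = 1.602e-19 * 9.11e+14 * 216 = 3.15235e-02 S/cm
Step 2: rho = 1 / sigma = 1 / 3.15235e-02 = 31.72 ohm*cm

31.72


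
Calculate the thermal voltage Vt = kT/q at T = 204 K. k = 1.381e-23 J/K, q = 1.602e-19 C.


Step 1: kT = 1.381e-23 * 204 = 2.81724e-21 J
Step 2: Vt = kT/q = 2.81724e-21 / 1.602e-19
Step 3: Vt = 0.01759 V

0.01759


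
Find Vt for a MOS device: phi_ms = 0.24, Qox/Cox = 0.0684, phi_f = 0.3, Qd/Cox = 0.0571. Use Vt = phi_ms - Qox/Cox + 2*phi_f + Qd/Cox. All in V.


Step 1: Vt = phi_ms - Qox/Cox + 2*phi_f + Qd/Cox
Step 2: Vt = 0.24 - 0.0684 + 2*0.3 + 0.0571
Step 3: Vt = 0.24 - 0.0684 + 0.6 + 0.0571
Step 4: Vt = 0.8287 V

0.8287


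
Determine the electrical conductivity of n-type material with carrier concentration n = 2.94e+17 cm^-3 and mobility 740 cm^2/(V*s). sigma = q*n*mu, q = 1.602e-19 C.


Step 1: sigma = q * n * mu
Step 2: sigma = 1.602e-19 * 2.94e+17 * 740
Step 3: sigma = 3.485e+01 S/cm

3.485e+01


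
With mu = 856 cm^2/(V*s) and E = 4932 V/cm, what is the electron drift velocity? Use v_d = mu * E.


Step 1: v_d = mu * E
Step 2: v_d = 856 * 4932 = 4221792
Step 3: v_d = 4.22e+06 cm/s

4.22e+06


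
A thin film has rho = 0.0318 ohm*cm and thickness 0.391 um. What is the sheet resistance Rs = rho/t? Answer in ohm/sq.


Step 1: Convert thickness to cm: t = 0.391 um = 3.9100e-05 cm
Step 2: Rs = rho / t = 0.0318 / 3.9100e-05
Step 3: Rs = 813.3 ohm/sq

813.3


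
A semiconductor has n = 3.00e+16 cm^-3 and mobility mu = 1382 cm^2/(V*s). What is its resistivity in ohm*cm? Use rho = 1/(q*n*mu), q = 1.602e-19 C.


Step 1: sigma = q * n * mu = 1.602e-19 * 3.00e+16 * 1382 = 6.64189e+00 S/cm
Step 2: rho = 1 / sigma = 1 / 6.64189e+00 = 0.1506 ohm*cm

0.1506


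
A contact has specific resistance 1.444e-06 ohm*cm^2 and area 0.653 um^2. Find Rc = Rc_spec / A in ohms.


Step 1: Convert area to cm^2: 0.653 um^2 = 6.5300e-09 cm^2
Step 2: Rc = Rc_spec / A = 1.444e-06 / 6.5300e-09
Step 3: Rc = 2.21e+02 ohms

2.21e+02


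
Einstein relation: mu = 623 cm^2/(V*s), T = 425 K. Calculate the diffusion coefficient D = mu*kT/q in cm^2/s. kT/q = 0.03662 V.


Step 1: D = mu * (kT/q)
Step 2: D = 623 * 0.03662
Step 3: D = 22.81 cm^2/s

22.81


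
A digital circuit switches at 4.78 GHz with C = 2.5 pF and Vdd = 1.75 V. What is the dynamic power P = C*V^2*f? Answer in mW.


Step 1: V^2 = 1.75^2 = 3.0625 V^2
Step 2: P = C*V^2*f = 2.5e-12 F * 3.0625 * 4.78e9 Hz
Step 3: P = 3.6596875e-02 W
Step 4: P = 36.597 mW

36.597


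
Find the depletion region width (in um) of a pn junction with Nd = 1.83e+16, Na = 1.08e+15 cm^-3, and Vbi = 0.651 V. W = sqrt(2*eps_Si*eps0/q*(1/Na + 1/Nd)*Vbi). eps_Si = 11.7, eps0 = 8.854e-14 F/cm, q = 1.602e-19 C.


Step 1: 1/Na + 1/Nd = 1/1.08e+15 + 1/1.83e+16 = 9.80571e-16
Step 2: 2*eps*eps0/q = 2*11.7*8.854e-14/1.602e-19 = 1.293281e+07
Step 3: W^2 = 1.293281e+07 * 9.80571e-16 * 0.651 = 8.25568e-09
Step 4: W = sqrt(8.25568e-09) = 9.086e-05 cm = 0.9086 um

0.9086


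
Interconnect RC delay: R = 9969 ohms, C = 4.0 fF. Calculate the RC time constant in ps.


Step 1: tau = R * C
Step 2: tau = 9969 * 4.0 fF = 9969 * 4.0e-15 F
Step 3: tau = 3.9876e-11 s = 39.876 ps

39.876


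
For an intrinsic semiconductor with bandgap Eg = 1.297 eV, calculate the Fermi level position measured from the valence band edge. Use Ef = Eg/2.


Step 1: For an intrinsic semiconductor, the Fermi level sits at midgap.
Step 2: Ef = Eg / 2 = 1.297 / 2 = 0.6485 eV

0.6485


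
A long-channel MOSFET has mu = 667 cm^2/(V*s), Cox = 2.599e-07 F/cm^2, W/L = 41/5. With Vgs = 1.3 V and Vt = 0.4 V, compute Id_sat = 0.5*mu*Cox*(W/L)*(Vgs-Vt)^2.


Step 1: Overdrive voltage Vov = Vgs - Vt = 1.3 - 0.4 = 0.9 V
Step 2: W/L = 41/5 = 8.2
Step 3: Id = 0.5 * 667 * 2.599e-07 * 8.2 * 0.9^2
Step 4: Id = 5.76e-04 A

5.76e-04


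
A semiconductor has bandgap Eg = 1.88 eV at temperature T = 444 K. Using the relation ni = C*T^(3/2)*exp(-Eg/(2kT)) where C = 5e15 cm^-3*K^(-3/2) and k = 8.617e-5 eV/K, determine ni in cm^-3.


Step 1: Compute kT = 8.617e-5 * 444 = 0.03825948 eV
Step 2: Exponent = -Eg/(2kT) = -1.88/(2*0.03825948) = -24.56907
Step 3: T^(3/2) = 444^1.5 = 9355.66
Step 4: ni = 5e15 * 9355.66 * exp(-24.56907) = 1.00e+09 cm^-3

1.00e+09


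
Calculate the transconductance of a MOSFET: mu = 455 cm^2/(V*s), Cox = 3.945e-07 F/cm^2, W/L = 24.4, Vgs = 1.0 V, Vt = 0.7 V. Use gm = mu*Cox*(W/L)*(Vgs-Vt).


Step 1: Vov = Vgs - Vt = 1.0 - 0.7 = 0.3 V
Step 2: gm = mu * Cox * (W/L) * Vov
Step 3: gm = 455 * 3.945e-07 * 24.4 * 0.3 = 1.31e-03 S

1.31e-03


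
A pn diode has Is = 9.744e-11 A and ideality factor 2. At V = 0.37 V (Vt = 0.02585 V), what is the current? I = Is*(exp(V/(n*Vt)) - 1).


Step 1: V/(n*Vt) = 0.37/(2*0.02585) = 7.1567
Step 2: exp(7.1567) = 1.2827e+03
Step 3: I = 9.744e-11 * (1.2827e+03 - 1) = 1.25e-07 A

1.25e-07


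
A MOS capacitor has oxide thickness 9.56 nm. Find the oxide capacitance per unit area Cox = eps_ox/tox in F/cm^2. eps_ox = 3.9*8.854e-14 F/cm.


Step 1: eps_ox = 3.9 * 8.854e-14 = 3.45306e-13 F/cm
Step 2: tox in cm = 9.56 nm * 1e-7 = 9.5600e-07 cm
Step 3: Cox = 3.45306e-13 / 9.5600e-07 = 3.61e-07 F/cm^2

3.61e-07


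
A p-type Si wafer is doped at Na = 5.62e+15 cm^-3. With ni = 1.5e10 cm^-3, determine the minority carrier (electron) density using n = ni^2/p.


Step 1: Majority hole concentration p ≈ Na = 5.62e+15 cm^-3
Step 2: n = ni^2 / Na = (1.5e10)^2 / 5.62e+15
Step 3: n = 4.00e+04 cm^-3

4.00e+04


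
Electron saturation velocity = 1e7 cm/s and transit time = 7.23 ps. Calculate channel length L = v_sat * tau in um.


Step 1: tau in seconds = 7.23 ps * 1e-12 = 7.2300e-12 s
Step 2: L = v_sat * tau = 1e7 * 7.2300e-12 = 7.2300e-05 cm
Step 3: L in um = 7.2300e-05 * 1e4 = 0.723 um

0.723


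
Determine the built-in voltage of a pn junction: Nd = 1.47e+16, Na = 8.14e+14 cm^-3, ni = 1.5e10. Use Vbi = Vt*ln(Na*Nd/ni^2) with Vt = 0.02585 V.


Step 1: Compute Na*Nd/ni^2 = 8.14e+14 * 1.47e+16 / (1.5e10)^2 = 5.3181e+10
Step 2: ln(5.3181e+10) = 24.6970
Step 3: Vbi = 0.02585 * 24.6970 = 0.638 V

0.638


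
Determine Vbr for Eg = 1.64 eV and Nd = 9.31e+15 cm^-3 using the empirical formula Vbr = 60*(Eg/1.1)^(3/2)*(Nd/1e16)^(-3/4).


Step 1: Eg/1.1 = 1.64/1.1 = 1.490909
Step 2: (Eg/1.1)^1.5 = 1.490909^1.5 = 1.820441
Step 3: (Nd/1e16)^(-0.75) = (0.931)^(-0.75) = 1.055086
Step 4: Vbr = 60 * 1.820441 * 1.055086 = 115.2 V

115.2


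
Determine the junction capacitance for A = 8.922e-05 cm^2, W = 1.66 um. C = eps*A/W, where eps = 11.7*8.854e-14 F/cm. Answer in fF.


Step 1: eps_Si = 11.7 * 8.854e-14 = 1.035918e-12 F/cm
Step 2: W in cm = 1.66 * 1e-4 = 1.66e-04 cm
Step 3: C = 1.035918e-12 * 8.922e-05 / 1.66e-04 = 5.567747e-13 F
Step 4: C = 556.77 fF

556.77


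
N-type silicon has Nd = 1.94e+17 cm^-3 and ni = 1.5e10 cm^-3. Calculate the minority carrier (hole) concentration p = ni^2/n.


Step 1: Since Nd >> ni, n ≈ Nd = 1.94e+17 cm^-3
Step 2: p = ni^2 / n = (1.5e10)^2 / 1.94e+17
Step 3: p = 2.25e20 / 1.94e+17 = 1.16e+03 cm^-3

1.16e+03


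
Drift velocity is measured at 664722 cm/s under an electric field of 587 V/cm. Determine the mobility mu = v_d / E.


Step 1: mu = v_d / E
Step 2: mu = 664722 / 587
Step 3: mu = 1132.41 cm^2/(V*s)

1132.41


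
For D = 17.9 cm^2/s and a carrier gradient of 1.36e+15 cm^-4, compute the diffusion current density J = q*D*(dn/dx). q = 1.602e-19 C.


Step 1: J = q * D * (dn/dx)
Step 2: J = 1.602e-19 * 17.9 * 1.36e+15
Step 3: J = 3.90e-03 A/cm^2

3.90e-03


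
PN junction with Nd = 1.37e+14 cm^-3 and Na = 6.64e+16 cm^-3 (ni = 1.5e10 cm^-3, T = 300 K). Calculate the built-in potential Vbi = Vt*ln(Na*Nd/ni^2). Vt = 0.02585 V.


Step 1: Compute Na*Nd/ni^2 = 6.64e+16 * 1.37e+14 / (1.5e10)^2 = 4.0430e+10
Step 2: ln(4.0430e+10) = 24.4228
Step 3: Vbi = 0.02585 * 24.4228 = 0.631 V

0.631


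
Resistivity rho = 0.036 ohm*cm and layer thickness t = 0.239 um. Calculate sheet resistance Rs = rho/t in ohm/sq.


Step 1: Convert thickness to cm: t = 0.239 um = 2.3900e-05 cm
Step 2: Rs = rho / t = 0.036 / 2.3900e-05
Step 3: Rs = 1506.3 ohm/sq

1506.3


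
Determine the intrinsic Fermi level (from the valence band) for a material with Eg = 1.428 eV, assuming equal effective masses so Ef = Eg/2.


Step 1: For an intrinsic semiconductor, the Fermi level sits at midgap.
Step 2: Ef = Eg / 2 = 1.428 / 2 = 0.714 eV

0.714


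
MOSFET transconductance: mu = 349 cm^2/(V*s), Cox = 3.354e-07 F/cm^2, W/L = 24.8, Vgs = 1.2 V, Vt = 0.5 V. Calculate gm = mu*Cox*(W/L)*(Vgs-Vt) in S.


Step 1: Vov = Vgs - Vt = 1.2 - 0.5 = 0.7 V
Step 2: gm = mu * Cox * (W/L) * Vov
Step 3: gm = 349 * 3.354e-07 * 24.8 * 0.7 = 2.03e-03 S

2.03e-03


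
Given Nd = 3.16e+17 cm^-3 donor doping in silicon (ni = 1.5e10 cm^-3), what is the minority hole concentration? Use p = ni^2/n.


Step 1: Since Nd >> ni, n ≈ Nd = 3.16e+17 cm^-3
Step 2: p = ni^2 / n = (1.5e10)^2 / 3.16e+17
Step 3: p = 2.25e20 / 3.16e+17 = 7.12e+02 cm^-3

7.12e+02


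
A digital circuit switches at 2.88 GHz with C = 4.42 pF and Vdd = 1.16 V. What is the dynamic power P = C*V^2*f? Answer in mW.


Step 1: V^2 = 1.16^2 = 1.3456 V^2
Step 2: P = C*V^2*f = 4.42e-12 F * 1.3456 * 2.88e9 Hz
Step 3: P = 1.712894976e-02 W
Step 4: P = 17.129 mW

17.129


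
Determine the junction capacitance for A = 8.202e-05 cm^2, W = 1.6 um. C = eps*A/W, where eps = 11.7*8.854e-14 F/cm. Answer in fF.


Step 1: eps_Si = 11.7 * 8.854e-14 = 1.035918e-12 F/cm
Step 2: W in cm = 1.6 * 1e-4 = 1.60e-04 cm
Step 3: C = 1.035918e-12 * 8.202e-05 / 1.60e-04 = 5.310375e-13 F
Step 4: C = 531.04 fF

531.04


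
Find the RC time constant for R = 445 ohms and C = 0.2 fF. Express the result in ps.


Step 1: tau = R * C
Step 2: tau = 445 * 0.2 fF = 445 * 2.0e-16 F
Step 3: tau = 8.9e-14 s = 0.089 ps

0.089


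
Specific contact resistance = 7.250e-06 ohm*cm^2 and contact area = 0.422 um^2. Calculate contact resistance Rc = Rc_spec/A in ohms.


Step 1: Convert area to cm^2: 0.422 um^2 = 4.2200e-09 cm^2
Step 2: Rc = Rc_spec / A = 7.250e-06 / 4.2200e-09
Step 3: Rc = 1.72e+03 ohms

1.72e+03


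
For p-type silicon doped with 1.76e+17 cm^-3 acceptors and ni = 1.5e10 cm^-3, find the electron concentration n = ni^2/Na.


Step 1: Majority hole concentration p ≈ Na = 1.76e+17 cm^-3
Step 2: n = ni^2 / Na = (1.5e10)^2 / 1.76e+17
Step 3: n = 1.28e+03 cm^-3

1.28e+03


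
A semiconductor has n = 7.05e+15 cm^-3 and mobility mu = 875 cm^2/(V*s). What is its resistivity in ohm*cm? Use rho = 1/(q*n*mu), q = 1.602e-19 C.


Step 1: sigma = q * n * mu = 1.602e-19 * 7.05e+15 * 875 = 9.88234e-01 S/cm
Step 2: rho = 1 / sigma = 1 / 9.88234e-01 = 1.012 ohm*cm

1.012


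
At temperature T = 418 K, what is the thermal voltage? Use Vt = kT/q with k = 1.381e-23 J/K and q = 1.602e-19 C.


Step 1: kT = 1.381e-23 * 418 = 5.77258e-21 J
Step 2: Vt = kT/q = 5.77258e-21 / 1.602e-19
Step 3: Vt = 0.03603 V

0.03603


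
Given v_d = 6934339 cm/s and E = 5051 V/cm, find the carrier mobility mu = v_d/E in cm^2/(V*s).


Step 1: mu = v_d / E
Step 2: mu = 6934339 / 5051
Step 3: mu = 1372.86 cm^2/(V*s)

1372.86


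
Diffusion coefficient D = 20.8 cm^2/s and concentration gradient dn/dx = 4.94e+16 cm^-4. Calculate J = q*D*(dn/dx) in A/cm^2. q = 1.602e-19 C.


Step 1: J = q * D * (dn/dx)
Step 2: J = 1.602e-19 * 20.8 * 4.94e+16
Step 3: J = 1.65e-01 A/cm^2

1.65e-01


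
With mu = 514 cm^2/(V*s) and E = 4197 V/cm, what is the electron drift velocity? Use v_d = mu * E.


Step 1: v_d = mu * E
Step 2: v_d = 514 * 4197 = 2157258
Step 3: v_d = 2.16e+06 cm/s

2.16e+06


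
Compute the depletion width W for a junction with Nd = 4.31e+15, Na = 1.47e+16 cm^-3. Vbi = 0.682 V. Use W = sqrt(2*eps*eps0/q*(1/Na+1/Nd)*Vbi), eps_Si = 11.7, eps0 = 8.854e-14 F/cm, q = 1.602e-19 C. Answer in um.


Step 1: 1/Na + 1/Nd = 1/1.47e+16 + 1/4.31e+15 = 3.00046e-16
Step 2: 2*eps*eps0/q = 2*11.7*8.854e-14/1.602e-19 = 1.293281e+07
Step 3: W^2 = 1.293281e+07 * 3.00046e-16 * 0.682 = 2.64646e-09
Step 4: W = sqrt(2.64646e-09) = 5.144e-05 cm = 0.5144 um

0.5144


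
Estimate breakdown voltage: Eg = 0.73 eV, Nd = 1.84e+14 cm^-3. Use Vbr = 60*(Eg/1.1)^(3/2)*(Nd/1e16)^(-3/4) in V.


Step 1: Eg/1.1 = 0.73/1.1 = 0.663636
Step 2: (Eg/1.1)^1.5 = 0.663636^1.5 = 0.540623
Step 3: (Nd/1e16)^(-0.75) = (0.0184)^(-0.75) = 20.016430
Step 4: Vbr = 60 * 0.540623 * 20.016430 = 649.3 V

649.3


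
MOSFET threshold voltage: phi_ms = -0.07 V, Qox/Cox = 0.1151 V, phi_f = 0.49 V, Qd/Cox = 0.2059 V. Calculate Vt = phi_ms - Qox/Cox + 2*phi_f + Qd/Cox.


Step 1: Vt = phi_ms - Qox/Cox + 2*phi_f + Qd/Cox
Step 2: Vt = -0.07 - 0.1151 + 2*0.49 + 0.2059
Step 3: Vt = -0.07 - 0.1151 + 0.98 + 0.2059
Step 4: Vt = 1.0008 V

1.0008


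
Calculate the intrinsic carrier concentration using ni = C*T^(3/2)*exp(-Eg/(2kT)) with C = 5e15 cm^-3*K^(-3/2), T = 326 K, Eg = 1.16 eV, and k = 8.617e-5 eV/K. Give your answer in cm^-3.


Step 1: Compute kT = 8.617e-5 * 326 = 0.02809142 eV
Step 2: Exponent = -Eg/(2kT) = -1.16/(2*0.02809142) = -20.64687
Step 3: T^(3/2) = 326^1.5 = 5886.08
Step 4: ni = 5e15 * 5886.08 * exp(-20.64687) = 3.18e+10 cm^-3

3.18e+10


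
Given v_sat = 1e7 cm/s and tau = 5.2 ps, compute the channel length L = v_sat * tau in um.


Step 1: tau in seconds = 5.2 ps * 1e-12 = 5.2000e-12 s
Step 2: L = v_sat * tau = 1e7 * 5.2000e-12 = 5.2000e-05 cm
Step 3: L in um = 5.2000e-05 * 1e4 = 0.52 um

0.52


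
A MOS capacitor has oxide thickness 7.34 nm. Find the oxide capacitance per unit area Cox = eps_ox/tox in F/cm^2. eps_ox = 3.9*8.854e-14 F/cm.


Step 1: eps_ox = 3.9 * 8.854e-14 = 3.45306e-13 F/cm
Step 2: tox in cm = 7.34 nm * 1e-7 = 7.3400e-07 cm
Step 3: Cox = 3.45306e-13 / 7.3400e-07 = 4.70e-07 F/cm^2

4.70e-07


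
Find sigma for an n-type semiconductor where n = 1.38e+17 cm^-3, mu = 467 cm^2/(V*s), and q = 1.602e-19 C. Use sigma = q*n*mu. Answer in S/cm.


Step 1: sigma = q * n * mu
Step 2: sigma = 1.602e-19 * 1.38e+17 * 467
Step 3: sigma = 1.032e+01 S/cm

1.032e+01


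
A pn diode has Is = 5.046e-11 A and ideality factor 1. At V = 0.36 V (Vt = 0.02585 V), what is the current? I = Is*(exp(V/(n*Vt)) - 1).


Step 1: V/(n*Vt) = 0.36/(1*0.02585) = 13.9265
Step 2: exp(13.9265) = 1.1174e+06
Step 3: I = 5.046e-11 * (1.1174e+06 - 1) = 5.64e-05 A

5.64e-05


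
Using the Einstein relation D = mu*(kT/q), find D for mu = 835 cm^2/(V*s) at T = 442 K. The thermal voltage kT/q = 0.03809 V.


Step 1: D = mu * (kT/q)
Step 2: D = 835 * 0.03809
Step 3: D = 31.81 cm^2/s

31.81


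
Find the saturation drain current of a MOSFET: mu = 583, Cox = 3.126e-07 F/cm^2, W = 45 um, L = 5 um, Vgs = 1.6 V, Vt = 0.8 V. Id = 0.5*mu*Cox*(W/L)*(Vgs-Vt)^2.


Step 1: Overdrive voltage Vov = Vgs - Vt = 1.6 - 0.8 = 0.8 V
Step 2: W/L = 45/5 = 9
Step 3: Id = 0.5 * 583 * 3.126e-07 * 9 * 0.8^2
Step 4: Id = 5.25e-04 A

5.25e-04


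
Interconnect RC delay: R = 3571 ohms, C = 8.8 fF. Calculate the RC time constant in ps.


Step 1: tau = R * C
Step 2: tau = 3571 * 8.8 fF = 3571 * 8.8e-15 F
Step 3: tau = 3.14248e-11 s = 31.4248 ps

31.4248


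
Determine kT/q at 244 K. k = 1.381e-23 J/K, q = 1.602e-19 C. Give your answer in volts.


Step 1: kT = 1.381e-23 * 244 = 3.36964e-21 J
Step 2: Vt = kT/q = 3.36964e-21 / 1.602e-19
Step 3: Vt = 0.02103 V

0.02103


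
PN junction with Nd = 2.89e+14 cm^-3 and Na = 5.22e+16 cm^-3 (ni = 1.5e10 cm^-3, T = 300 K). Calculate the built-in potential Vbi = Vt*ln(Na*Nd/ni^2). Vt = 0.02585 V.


Step 1: Compute Na*Nd/ni^2 = 5.22e+16 * 2.89e+14 / (1.5e10)^2 = 6.7048e+10
Step 2: ln(6.7048e+10) = 24.9287
Step 3: Vbi = 0.02585 * 24.9287 = 0.644 V

0.644


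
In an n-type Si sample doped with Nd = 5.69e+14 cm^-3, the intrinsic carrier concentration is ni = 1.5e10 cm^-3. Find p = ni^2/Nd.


Step 1: Since Nd >> ni, n ≈ Nd = 5.69e+14 cm^-3
Step 2: p = ni^2 / n = (1.5e10)^2 / 5.69e+14
Step 3: p = 2.25e20 / 5.69e+14 = 3.95e+05 cm^-3

3.95e+05


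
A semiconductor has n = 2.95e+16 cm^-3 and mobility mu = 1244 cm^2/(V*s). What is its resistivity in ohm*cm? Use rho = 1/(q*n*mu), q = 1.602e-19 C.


Step 1: sigma = q * n * mu = 1.602e-19 * 2.95e+16 * 1244 = 5.87902e+00 S/cm
Step 2: rho = 1 / sigma = 1 / 5.87902e+00 = 0.1701 ohm*cm

0.1701


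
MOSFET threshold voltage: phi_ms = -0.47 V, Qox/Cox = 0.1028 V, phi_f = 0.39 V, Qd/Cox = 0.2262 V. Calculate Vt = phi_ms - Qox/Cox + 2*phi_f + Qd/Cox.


Step 1: Vt = phi_ms - Qox/Cox + 2*phi_f + Qd/Cox
Step 2: Vt = -0.47 - 0.1028 + 2*0.39 + 0.2262
Step 3: Vt = -0.47 - 0.1028 + 0.78 + 0.2262
Step 4: Vt = 0.4334 V

0.4334


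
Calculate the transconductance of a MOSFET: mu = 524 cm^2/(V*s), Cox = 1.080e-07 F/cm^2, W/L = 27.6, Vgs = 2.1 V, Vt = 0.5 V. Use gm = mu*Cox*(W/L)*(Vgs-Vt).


Step 1: Vov = Vgs - Vt = 2.1 - 0.5 = 1.6 V
Step 2: gm = mu * Cox * (W/L) * Vov
Step 3: gm = 524 * 1.080e-07 * 27.6 * 1.6 = 2.50e-03 S

2.50e-03


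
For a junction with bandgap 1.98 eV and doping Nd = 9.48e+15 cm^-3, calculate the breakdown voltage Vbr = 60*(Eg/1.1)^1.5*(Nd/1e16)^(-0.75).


Step 1: Eg/1.1 = 1.98/1.1 = 1.800000
Step 2: (Eg/1.1)^1.5 = 1.800000^1.5 = 2.414953
Step 3: (Nd/1e16)^(-0.75) = (0.948)^(-0.75) = 1.040863
Step 4: Vbr = 60 * 2.414953 * 1.040863 = 150.8 V

150.8


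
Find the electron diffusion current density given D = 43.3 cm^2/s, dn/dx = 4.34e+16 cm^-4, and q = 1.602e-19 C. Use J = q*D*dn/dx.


Step 1: J = q * D * (dn/dx)
Step 2: J = 1.602e-19 * 43.3 * 4.34e+16
Step 3: J = 3.01e-01 A/cm^2

3.01e-01


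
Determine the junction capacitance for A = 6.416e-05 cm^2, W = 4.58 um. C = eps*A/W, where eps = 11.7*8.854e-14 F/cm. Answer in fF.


Step 1: eps_Si = 11.7 * 8.854e-14 = 1.035918e-12 F/cm
Step 2: W in cm = 4.58 * 1e-4 = 4.58e-04 cm
Step 3: C = 1.035918e-12 * 6.416e-05 / 4.58e-04 = 1.451190e-13 F
Step 4: C = 145.12 fF

145.12


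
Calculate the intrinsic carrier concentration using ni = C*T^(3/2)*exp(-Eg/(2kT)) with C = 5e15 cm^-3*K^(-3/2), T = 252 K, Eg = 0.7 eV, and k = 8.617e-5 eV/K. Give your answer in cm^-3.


Step 1: Compute kT = 8.617e-5 * 252 = 0.02171484 eV
Step 2: Exponent = -Eg/(2kT) = -0.7/(2*0.02171484) = -16.11801
Step 3: T^(3/2) = 252^1.5 = 4000.38
Step 4: ni = 5e15 * 4000.38 * exp(-16.11801) = 2.00e+12 cm^-3

2.00e+12


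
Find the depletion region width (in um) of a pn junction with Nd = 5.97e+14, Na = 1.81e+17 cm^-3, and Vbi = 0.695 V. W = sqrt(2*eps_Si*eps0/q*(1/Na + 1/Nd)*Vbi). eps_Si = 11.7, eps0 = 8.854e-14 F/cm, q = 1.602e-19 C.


Step 1: 1/Na + 1/Nd = 1/1.81e+17 + 1/5.97e+14 = 1.68057e-15
Step 2: 2*eps*eps0/q = 2*11.7*8.854e-14/1.602e-19 = 1.293281e+07
Step 3: W^2 = 1.293281e+07 * 1.68057e-15 * 0.695 = 1.51055e-08
Step 4: W = sqrt(1.51055e-08) = 1.229e-04 cm = 1.229 um

1.229


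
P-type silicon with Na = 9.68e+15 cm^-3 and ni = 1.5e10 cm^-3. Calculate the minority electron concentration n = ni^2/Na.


Step 1: Majority hole concentration p ≈ Na = 9.68e+15 cm^-3
Step 2: n = ni^2 / Na = (1.5e10)^2 / 9.68e+15
Step 3: n = 2.32e+04 cm^-3

2.32e+04


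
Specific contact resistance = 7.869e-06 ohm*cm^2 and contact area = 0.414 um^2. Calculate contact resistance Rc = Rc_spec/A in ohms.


Step 1: Convert area to cm^2: 0.414 um^2 = 4.1400e-09 cm^2
Step 2: Rc = Rc_spec / A = 7.869e-06 / 4.1400e-09
Step 3: Rc = 1.90e+03 ohms

1.90e+03


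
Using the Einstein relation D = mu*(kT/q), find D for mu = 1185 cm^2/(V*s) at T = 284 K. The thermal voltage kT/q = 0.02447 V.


Step 1: D = mu * (kT/q)
Step 2: D = 1185 * 0.02447
Step 3: D = 29.0 cm^2/s

29.0


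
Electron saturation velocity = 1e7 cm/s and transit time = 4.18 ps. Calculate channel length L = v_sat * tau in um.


Step 1: tau in seconds = 4.18 ps * 1e-12 = 4.1800e-12 s
Step 2: L = v_sat * tau = 1e7 * 4.1800e-12 = 4.1800e-05 cm
Step 3: L in um = 4.1800e-05 * 1e4 = 0.418 um

0.418


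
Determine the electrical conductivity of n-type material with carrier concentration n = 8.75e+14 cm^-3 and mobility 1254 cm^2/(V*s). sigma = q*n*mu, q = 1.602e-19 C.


Step 1: sigma = q * n * mu
Step 2: sigma = 1.602e-19 * 8.75e+14 * 1254
Step 3: sigma = 1.758e-01 S/cm

1.758e-01


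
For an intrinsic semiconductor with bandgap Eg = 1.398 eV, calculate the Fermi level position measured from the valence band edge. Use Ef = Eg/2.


Step 1: For an intrinsic semiconductor, the Fermi level sits at midgap.
Step 2: Ef = Eg / 2 = 1.398 / 2 = 0.699 eV

0.699


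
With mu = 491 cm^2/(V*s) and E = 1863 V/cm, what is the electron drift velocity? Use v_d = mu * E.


Step 1: v_d = mu * E
Step 2: v_d = 491 * 1863 = 914733
Step 3: v_d = 9.15e+05 cm/s

9.15e+05


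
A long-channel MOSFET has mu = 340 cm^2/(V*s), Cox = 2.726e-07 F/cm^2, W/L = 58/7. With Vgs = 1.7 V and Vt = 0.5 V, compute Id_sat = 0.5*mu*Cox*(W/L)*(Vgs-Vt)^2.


Step 1: Overdrive voltage Vov = Vgs - Vt = 1.7 - 0.5 = 1.2 V
Step 2: W/L = 58/7 = 8.28571
Step 3: Id = 0.5 * 340 * 2.726e-07 * 8.28571 * 1.2^2
Step 4: Id = 5.53e-04 A

5.53e-04


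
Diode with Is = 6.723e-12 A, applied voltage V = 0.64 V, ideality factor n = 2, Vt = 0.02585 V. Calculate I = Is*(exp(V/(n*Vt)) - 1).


Step 1: V/(n*Vt) = 0.64/(2*0.02585) = 12.3791
Step 2: exp(12.3791) = 2.3778e+05
Step 3: I = 6.723e-12 * (2.3778e+05 - 1) = 1.60e-06 A

1.60e-06


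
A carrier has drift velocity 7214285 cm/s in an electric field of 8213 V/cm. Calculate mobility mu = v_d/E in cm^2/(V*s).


Step 1: mu = v_d / E
Step 2: mu = 7214285 / 8213
Step 3: mu = 878.4 cm^2/(V*s)

878.4


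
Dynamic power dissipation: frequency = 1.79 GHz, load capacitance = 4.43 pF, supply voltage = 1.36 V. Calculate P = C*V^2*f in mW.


Step 1: V^2 = 1.36^2 = 1.8496 V^2
Step 2: P = C*V^2*f = 4.43e-12 F * 1.8496 * 1.79e9 Hz
Step 3: P = 1.466677312e-02 W
Step 4: P = 14.667 mW

14.667


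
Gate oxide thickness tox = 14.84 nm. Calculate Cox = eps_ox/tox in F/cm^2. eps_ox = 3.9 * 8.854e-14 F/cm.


Step 1: eps_ox = 3.9 * 8.854e-14 = 3.45306e-13 F/cm
Step 2: tox in cm = 14.84 nm * 1e-7 = 1.4840e-06 cm
Step 3: Cox = 3.45306e-13 / 1.4840e-06 = 2.33e-07 F/cm^2

2.33e-07


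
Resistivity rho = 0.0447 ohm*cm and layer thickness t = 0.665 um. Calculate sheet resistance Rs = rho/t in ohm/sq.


Step 1: Convert thickness to cm: t = 0.665 um = 6.6500e-05 cm
Step 2: Rs = rho / t = 0.0447 / 6.6500e-05
Step 3: Rs = 672.2 ohm/sq

672.2


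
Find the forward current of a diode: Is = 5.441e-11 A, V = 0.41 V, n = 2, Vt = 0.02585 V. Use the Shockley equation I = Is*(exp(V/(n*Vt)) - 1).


Step 1: V/(n*Vt) = 0.41/(2*0.02585) = 7.9304
Step 2: exp(7.9304) = 2.7805e+03
Step 3: I = 5.441e-11 * (2.7805e+03 - 1) = 1.51e-07 A

1.51e-07


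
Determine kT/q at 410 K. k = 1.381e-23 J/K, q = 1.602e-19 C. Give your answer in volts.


Step 1: kT = 1.381e-23 * 410 = 5.6621e-21 J
Step 2: Vt = kT/q = 5.6621e-21 / 1.602e-19
Step 3: Vt = 0.03534 V

0.03534


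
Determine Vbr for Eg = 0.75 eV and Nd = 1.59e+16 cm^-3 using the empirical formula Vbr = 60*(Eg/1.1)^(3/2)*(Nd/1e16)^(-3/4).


Step 1: Eg/1.1 = 0.75/1.1 = 0.681818
Step 2: (Eg/1.1)^1.5 = 0.681818^1.5 = 0.562993
Step 3: (Nd/1e16)^(-0.75) = (1.59)^(-0.75) = 0.706240
Step 4: Vbr = 60 * 0.562993 * 0.706240 = 23.9 V

23.9


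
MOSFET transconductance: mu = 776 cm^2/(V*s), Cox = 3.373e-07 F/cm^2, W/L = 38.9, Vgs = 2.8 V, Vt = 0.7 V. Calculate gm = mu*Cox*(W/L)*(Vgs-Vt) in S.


Step 1: Vov = Vgs - Vt = 2.8 - 0.7 = 2.1 V
Step 2: gm = mu * Cox * (W/L) * Vov
Step 3: gm = 776 * 3.373e-07 * 38.9 * 2.1 = 2.14e-02 S

2.14e-02


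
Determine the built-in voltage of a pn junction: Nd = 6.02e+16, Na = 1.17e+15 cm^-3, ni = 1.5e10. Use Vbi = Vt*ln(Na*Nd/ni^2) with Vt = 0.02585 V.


Step 1: Compute Na*Nd/ni^2 = 1.17e+15 * 6.02e+16 / (1.5e10)^2 = 3.1304e+11
Step 2: ln(3.1304e+11) = 26.4696
Step 3: Vbi = 0.02585 * 26.4696 = 0.684 V

0.684


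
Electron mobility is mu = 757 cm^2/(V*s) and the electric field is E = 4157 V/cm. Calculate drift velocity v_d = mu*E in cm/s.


Step 1: v_d = mu * E
Step 2: v_d = 757 * 4157 = 3146849
Step 3: v_d = 3.15e+06 cm/s

3.15e+06


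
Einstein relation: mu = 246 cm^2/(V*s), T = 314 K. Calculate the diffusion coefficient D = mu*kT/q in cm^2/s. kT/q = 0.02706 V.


Step 1: D = mu * (kT/q)
Step 2: D = 246 * 0.02706
Step 3: D = 6.66 cm^2/s

6.66


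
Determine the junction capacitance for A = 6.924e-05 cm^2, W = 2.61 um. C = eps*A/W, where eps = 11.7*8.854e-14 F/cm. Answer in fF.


Step 1: eps_Si = 11.7 * 8.854e-14 = 1.035918e-12 F/cm
Step 2: W in cm = 2.61 * 1e-4 = 2.61e-04 cm
Step 3: C = 1.035918e-12 * 6.924e-05 / 2.61e-04 = 2.748159e-13 F
Step 4: C = 274.82 fF

274.82


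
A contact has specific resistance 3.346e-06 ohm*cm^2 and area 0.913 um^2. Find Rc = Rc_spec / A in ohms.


Step 1: Convert area to cm^2: 0.913 um^2 = 9.1300e-09 cm^2
Step 2: Rc = Rc_spec / A = 3.346e-06 / 9.1300e-09
Step 3: Rc = 3.66e+02 ohms

3.66e+02


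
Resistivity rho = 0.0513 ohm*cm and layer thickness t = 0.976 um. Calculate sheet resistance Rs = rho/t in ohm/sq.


Step 1: Convert thickness to cm: t = 0.976 um = 9.7600e-05 cm
Step 2: Rs = rho / t = 0.0513 / 9.7600e-05
Step 3: Rs = 525.6 ohm/sq

525.6


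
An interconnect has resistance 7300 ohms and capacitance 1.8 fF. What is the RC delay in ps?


Step 1: tau = R * C
Step 2: tau = 7300 * 1.8 fF = 7300 * 1.8e-15 F
Step 3: tau = 1.314e-11 s = 13.14 ps

13.14


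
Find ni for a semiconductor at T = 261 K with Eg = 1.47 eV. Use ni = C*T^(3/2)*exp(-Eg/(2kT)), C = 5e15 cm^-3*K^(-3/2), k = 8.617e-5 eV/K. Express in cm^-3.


Step 1: Compute kT = 8.617e-5 * 261 = 0.02249037 eV
Step 2: Exponent = -Eg/(2kT) = -1.47/(2*0.02249037) = -32.68065
Step 3: T^(3/2) = 261^1.5 = 4216.58
Step 4: ni = 5e15 * 4216.58 * exp(-32.68065) = 1.35e+05 cm^-3

1.35e+05


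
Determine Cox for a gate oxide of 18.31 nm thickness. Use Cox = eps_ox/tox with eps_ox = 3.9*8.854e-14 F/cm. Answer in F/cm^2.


Step 1: eps_ox = 3.9 * 8.854e-14 = 3.45306e-13 F/cm
Step 2: tox in cm = 18.31 nm * 1e-7 = 1.8310e-06 cm
Step 3: Cox = 3.45306e-13 / 1.8310e-06 = 1.89e-07 F/cm^2

1.89e-07


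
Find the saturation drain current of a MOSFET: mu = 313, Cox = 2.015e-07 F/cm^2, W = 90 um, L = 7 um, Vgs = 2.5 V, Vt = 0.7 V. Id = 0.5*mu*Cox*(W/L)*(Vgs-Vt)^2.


Step 1: Overdrive voltage Vov = Vgs - Vt = 2.5 - 0.7 = 1.8 V
Step 2: W/L = 90/7 = 12.8571
Step 3: Id = 0.5 * 313 * 2.015e-07 * 12.8571 * 1.8^2
Step 4: Id = 1.31e-03 A

1.31e-03


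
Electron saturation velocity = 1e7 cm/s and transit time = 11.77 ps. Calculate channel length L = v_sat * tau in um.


Step 1: tau in seconds = 11.77 ps * 1e-12 = 1.1770e-11 s
Step 2: L = v_sat * tau = 1e7 * 1.1770e-11 = 1.1770e-04 cm
Step 3: L in um = 1.1770e-04 * 1e4 = 1.177 um

1.177


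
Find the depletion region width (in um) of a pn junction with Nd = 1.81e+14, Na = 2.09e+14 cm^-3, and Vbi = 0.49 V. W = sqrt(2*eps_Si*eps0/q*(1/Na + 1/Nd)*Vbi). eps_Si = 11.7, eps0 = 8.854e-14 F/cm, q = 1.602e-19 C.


Step 1: 1/Na + 1/Nd = 1/2.09e+14 + 1/1.81e+14 = 1.03096e-14
Step 2: 2*eps*eps0/q = 2*11.7*8.854e-14/1.602e-19 = 1.293281e+07
Step 3: W^2 = 1.293281e+07 * 1.03096e-14 * 0.49 = 6.53327e-08
Step 4: W = sqrt(6.53327e-08) = 2.556e-04 cm = 2.556 um

2.556


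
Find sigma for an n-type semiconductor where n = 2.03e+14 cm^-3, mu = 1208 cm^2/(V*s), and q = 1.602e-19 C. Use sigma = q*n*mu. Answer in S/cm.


Step 1: sigma = q * n * mu
Step 2: sigma = 1.602e-19 * 2.03e+14 * 1208
Step 3: sigma = 3.928e-02 S/cm

3.928e-02
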